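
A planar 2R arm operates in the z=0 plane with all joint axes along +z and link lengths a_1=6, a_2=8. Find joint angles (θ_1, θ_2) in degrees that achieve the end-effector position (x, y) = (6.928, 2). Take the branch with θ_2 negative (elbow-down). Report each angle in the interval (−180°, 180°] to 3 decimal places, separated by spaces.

90.002 -120.002

cos θ_2 = (51.9972−6²−8²)/(2·6·8) = -0.5000; θ_2 = -120.0019° (elbow-down)
β = atan2(2.0000,6.9280) = 16.1026°; ψ = atan2(-6.9281,1.9998) = -73.8994°
θ_1 = β − ψ = 90.0019°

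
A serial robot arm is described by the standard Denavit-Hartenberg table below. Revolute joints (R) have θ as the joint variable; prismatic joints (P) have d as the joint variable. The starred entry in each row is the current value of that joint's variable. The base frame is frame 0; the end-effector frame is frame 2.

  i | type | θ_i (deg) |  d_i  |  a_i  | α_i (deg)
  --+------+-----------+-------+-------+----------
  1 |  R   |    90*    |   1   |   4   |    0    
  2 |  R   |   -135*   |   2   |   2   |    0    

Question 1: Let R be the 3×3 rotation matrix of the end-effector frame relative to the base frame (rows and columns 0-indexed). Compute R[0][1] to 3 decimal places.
End-effector y-axis (col 1 of R) = (0.7071,0.7071,0.0000)
R[0][1] = 0.7071

0.707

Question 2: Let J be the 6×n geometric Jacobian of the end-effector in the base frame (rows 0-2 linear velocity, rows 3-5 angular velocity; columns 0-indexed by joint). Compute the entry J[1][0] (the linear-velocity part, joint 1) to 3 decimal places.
axis z_0 = ẑ; lever o_n−o_0 = (1.4142,2.5858,3.0000)
cross product → J_v[:, 0] = (-2.5858,1.4142,0.0000)
J_ω[:, 0] = z_0
entry J[1][0] = 1.4142

1.414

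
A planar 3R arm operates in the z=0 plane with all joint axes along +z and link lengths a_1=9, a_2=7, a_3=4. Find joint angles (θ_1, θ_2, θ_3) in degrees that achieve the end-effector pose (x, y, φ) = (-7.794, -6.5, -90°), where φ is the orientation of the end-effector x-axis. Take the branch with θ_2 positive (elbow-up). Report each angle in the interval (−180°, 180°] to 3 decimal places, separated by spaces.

wrist centre = target − a_3·(cos φ, sin φ) = (-7.7940, -2.5000)
cos θ_2 = (66.9964−9²−7²)/(2·9·7) = -0.5000; θ_2 = 120.0019° (elbow-up)
β = atan2(-2.5000,-7.7940) = -162.2159°; ψ = atan2(6.0621,5.4998) = 47.7841°
θ_1 = β − ψ = -210.0000°
θ_3 = φ − θ_1 − θ_2 = -0.0019° (wrapped to (-180°,180°])

150.000 120.002 -0.002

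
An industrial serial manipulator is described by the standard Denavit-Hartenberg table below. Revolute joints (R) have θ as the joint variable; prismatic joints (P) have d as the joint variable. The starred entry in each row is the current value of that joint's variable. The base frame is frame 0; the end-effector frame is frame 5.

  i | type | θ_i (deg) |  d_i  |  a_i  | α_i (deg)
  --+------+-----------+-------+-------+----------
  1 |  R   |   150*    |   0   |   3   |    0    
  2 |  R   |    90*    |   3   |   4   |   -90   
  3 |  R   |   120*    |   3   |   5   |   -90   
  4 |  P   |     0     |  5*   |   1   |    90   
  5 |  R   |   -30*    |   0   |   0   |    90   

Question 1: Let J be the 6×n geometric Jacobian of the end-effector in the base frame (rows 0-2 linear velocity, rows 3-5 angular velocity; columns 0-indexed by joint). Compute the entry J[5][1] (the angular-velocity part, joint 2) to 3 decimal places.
1.000

axis z_1 = (0.0000,0.0000,1.0000); lever o_n−o_1 = (4.2631,1.3840,0.3038)
cross product → J_v[:, 1] = (-1.3840,4.2631,0.0000)
J_ω[:, 1] = z_1
entry J[5][1] = 1.0000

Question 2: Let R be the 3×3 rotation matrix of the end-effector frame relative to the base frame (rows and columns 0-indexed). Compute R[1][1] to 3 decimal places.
-0.500

End-effector y-axis (col 1 of R) = (0.8660,-0.5000,0.0000)
R[1][1] = -0.5000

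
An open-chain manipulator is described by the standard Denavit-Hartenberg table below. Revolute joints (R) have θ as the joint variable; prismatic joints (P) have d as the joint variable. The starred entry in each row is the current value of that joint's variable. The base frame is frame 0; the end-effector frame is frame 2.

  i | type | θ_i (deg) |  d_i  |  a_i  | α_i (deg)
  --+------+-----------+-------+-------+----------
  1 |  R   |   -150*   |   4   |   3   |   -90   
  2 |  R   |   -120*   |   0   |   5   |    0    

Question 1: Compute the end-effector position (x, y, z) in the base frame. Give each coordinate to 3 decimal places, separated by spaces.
-0.433 -0.250 8.330

after link 1: o_1 = (-2.5981, -1.5000, 4.0000)
after link 2: o_2 = (-0.4330, -0.2500, 8.3301)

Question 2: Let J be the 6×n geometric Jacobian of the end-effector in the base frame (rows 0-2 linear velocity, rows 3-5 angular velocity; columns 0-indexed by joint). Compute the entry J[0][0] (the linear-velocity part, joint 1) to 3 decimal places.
0.250

axis z_0 = ẑ; lever o_n−o_0 = (-0.4330,-0.2500,8.3301)
cross product → J_v[:, 0] = (0.2500,-0.4330,0.0000)
J_ω[:, 0] = z_0
entry J[0][0] = 0.2500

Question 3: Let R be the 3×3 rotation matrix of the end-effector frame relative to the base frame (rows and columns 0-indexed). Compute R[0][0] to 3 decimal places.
End-effector x-axis (col 0 of R) = (0.4330,0.2500,0.8660)
R[0][0] = 0.4330

0.433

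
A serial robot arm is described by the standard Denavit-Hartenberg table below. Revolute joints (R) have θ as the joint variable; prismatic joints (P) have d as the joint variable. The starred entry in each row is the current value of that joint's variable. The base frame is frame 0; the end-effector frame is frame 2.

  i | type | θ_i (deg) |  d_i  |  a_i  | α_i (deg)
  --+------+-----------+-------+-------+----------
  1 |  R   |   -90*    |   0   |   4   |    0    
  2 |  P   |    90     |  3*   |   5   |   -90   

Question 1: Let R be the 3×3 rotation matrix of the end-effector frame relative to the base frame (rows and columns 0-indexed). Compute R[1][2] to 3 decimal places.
1.000

End-effector z-axis (col 2 of R) = (0.0000,1.0000,0.0000)
R[1][2] = 1.0000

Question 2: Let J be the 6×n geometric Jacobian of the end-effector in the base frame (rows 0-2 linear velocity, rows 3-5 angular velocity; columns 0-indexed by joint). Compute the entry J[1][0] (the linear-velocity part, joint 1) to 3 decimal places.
axis z_0 = ẑ; lever o_n−o_0 = (5.0000,-4.0000,3.0000)
cross product → J_v[:, 0] = (4.0000,5.0000,-0.0000)
J_ω[:, 0] = z_0
entry J[1][0] = 5.0000

5.000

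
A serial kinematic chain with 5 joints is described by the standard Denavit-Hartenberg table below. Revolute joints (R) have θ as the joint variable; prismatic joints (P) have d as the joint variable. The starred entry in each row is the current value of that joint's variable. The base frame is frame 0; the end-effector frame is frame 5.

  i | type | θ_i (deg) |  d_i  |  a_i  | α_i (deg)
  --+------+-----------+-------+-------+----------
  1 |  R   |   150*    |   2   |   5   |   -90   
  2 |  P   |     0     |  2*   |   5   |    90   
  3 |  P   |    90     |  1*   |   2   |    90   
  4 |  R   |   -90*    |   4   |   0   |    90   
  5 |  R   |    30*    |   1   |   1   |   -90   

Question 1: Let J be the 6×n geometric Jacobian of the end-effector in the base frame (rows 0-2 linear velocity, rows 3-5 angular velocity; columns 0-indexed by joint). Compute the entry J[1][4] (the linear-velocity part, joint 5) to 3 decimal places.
0.433

axis z_4 = (0.5000,0.8660,-0.0000); lever o_n−o_4 = (0.0670,1.1160,-0.8660)
cross product → J_v[:, 4] = (-0.7500,0.4330,0.5000)
J_ω[:, 4] = z_4
entry J[1][4] = 0.4330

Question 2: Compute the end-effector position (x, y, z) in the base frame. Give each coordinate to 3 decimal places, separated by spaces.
after link 1: o_1 = (-4.3301, 2.5000, 2.0000)
after link 2: o_2 = (-9.6603, 3.2679, 2.0000)
after link 3: o_3 = (-10.6603, 1.5359, 3.0000)
after link 4: o_4 = (-14.1244, 3.5359, 3.0000)
after link 5: o_5 = (-14.0574, 4.6519, 2.1340)

-14.057 4.652 2.134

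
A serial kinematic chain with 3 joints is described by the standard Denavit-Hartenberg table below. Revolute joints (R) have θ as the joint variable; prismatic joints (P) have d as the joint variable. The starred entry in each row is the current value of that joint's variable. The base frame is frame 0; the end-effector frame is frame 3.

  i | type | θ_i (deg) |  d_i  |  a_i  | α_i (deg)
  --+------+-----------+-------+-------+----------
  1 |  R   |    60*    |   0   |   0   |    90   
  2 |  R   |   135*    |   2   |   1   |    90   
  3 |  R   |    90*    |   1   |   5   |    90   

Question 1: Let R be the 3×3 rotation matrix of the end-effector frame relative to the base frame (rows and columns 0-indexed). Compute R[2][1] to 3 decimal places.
End-effector y-axis (col 1 of R) = (0.3536,0.6124,0.7071)
R[2][1] = 0.7071

0.707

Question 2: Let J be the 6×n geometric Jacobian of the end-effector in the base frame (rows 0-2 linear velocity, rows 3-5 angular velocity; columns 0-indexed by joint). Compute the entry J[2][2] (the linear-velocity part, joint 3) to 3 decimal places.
axis z_2 = (0.3536,0.6124,0.7071); lever o_n−o_2 = (4.6837,-1.8876,0.7071)
cross product → J_v[:, 2] = (1.7678,3.0619,-3.5355)
J_ω[:, 2] = z_2
entry J[2][2] = -3.5355

-3.536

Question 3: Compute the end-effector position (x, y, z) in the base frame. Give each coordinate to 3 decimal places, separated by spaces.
after link 1: o_1 = (0.0000, 0.0000, 0.0000)
after link 2: o_2 = (1.3785, -1.6124, 0.7071)
after link 3: o_3 = (6.0622, -3.5000, 1.4142)

6.062 -3.500 1.414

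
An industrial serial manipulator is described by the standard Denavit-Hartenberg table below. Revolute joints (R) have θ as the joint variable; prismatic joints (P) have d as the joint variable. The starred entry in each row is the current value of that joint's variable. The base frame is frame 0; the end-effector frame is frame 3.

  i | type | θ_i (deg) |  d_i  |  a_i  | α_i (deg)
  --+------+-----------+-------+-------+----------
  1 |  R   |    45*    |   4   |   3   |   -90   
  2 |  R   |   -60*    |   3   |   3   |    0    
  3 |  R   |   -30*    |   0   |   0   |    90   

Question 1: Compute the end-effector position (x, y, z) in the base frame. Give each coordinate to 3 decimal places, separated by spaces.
1.061 5.303 6.598

after link 1: o_1 = (2.1213, 2.1213, 4.0000)
after link 2: o_2 = (1.0607, 5.3033, 6.5981)
after link 3: o_3 = (1.0607, 5.3033, 6.5981)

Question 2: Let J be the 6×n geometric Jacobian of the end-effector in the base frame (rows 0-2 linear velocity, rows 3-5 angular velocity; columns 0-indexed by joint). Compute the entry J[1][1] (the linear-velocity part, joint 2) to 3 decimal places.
1.837

axis z_1 = (-0.7071,0.7071,0.0000); lever o_n−o_1 = (-1.0607,3.1820,2.5981)
cross product → J_v[:, 1] = (1.8371,1.8371,-1.5000)
J_ω[:, 1] = z_1
entry J[1][1] = 1.8371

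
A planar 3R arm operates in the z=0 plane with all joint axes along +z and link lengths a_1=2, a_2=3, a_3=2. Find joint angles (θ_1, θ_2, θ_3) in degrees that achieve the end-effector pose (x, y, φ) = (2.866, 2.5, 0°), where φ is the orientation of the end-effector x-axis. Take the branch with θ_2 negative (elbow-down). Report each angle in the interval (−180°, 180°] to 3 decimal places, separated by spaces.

wrist centre = target − a_3·(cos φ, sin φ) = (0.8660, 2.5000)
cos θ_2 = (7.0000−2²−3²)/(2·2·3) = -0.5000; θ_2 = -120.0002° (elbow-down)
β = atan2(2.5000,0.8660) = 70.8939°; ψ = atan2(-2.5981,0.5000) = -79.1068°
θ_1 = β − ψ = 150.0007°
θ_3 = φ − θ_1 − θ_2 = -30.0005° (wrapped to (-180°,180°])

150.001 -120.000 -30.000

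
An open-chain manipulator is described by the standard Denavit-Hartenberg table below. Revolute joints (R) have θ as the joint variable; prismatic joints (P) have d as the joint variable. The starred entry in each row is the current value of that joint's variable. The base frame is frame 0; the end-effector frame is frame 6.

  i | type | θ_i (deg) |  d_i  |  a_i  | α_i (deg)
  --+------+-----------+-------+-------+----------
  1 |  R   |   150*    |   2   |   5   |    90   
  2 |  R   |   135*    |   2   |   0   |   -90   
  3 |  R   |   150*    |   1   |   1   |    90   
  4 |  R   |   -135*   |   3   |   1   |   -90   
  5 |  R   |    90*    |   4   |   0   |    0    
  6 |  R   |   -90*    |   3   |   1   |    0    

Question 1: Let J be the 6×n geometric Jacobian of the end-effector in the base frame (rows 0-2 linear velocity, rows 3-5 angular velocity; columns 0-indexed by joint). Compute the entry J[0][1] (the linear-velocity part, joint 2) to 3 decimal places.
1.798

axis z_1 = (0.5000,0.8660,0.0000); lever o_n−o_1 = (-6.2044,0.2729,2.0761)
cross product → J_v[:, 1] = (1.7980,-1.0381,5.5097)
J_ω[:, 1] = z_1
entry J[0][1] = 1.7980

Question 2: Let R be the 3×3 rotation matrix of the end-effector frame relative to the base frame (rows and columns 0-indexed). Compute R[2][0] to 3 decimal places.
End-effector x-axis (col 0 of R) = (0.1188,0.3397,0.9330)
R[2][0] = 0.9330

0.933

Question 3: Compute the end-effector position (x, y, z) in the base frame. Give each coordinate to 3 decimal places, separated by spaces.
after link 1: o_1 = (-4.3301, 2.5000, 2.0000)
after link 2: o_2 = (-3.3301, 4.2321, 2.0000)
after link 3: o_3 = (-3.4981, 3.7517, 0.6805)
after link 4: o_4 = (-3.7598, 1.3110, 2.6742)
after link 5: o_5 = (-7.6990, 1.9523, 2.9421)
after link 6: o_6 = (-10.5346, 2.7729, 4.0761)

-10.535 2.773 4.076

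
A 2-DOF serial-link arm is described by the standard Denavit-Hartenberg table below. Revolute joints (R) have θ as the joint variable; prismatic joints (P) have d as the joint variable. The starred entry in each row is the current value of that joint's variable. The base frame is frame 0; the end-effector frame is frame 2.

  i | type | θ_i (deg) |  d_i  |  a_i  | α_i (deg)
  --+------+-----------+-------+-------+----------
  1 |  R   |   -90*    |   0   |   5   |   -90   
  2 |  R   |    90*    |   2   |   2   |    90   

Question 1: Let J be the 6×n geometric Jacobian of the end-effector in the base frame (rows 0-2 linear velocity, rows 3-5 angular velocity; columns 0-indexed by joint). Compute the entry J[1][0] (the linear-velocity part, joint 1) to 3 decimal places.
2.000

axis z_0 = ẑ; lever o_n−o_0 = (2.0000,-5.0000,-2.0000)
cross product → J_v[:, 0] = (5.0000,2.0000,-0.0000)
J_ω[:, 0] = z_0
entry J[1][0] = 2.0000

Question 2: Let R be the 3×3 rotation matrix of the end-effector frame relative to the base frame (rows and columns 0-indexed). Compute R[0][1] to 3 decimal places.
1.000

End-effector y-axis (col 1 of R) = (1.0000,0.0000,0.0000)
R[0][1] = 1.0000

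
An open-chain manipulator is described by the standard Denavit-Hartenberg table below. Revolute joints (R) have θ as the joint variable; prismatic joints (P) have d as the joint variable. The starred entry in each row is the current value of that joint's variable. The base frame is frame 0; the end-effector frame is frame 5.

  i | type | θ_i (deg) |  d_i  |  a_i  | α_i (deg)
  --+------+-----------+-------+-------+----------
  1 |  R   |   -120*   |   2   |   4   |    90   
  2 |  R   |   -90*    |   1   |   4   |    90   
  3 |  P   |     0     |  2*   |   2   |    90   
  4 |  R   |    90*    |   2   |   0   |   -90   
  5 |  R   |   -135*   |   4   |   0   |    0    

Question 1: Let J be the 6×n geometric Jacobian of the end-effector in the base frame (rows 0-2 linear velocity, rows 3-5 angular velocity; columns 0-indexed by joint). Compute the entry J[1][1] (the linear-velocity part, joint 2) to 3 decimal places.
-1.732

axis z_1 = (-0.8660,0.5000,0.0000); lever o_n−o_1 = (1.8660,1.2321,-2.0000)
cross product → J_v[:, 1] = (-1.0000,-1.7321,-2.0000)
J_ω[:, 1] = z_1
entry J[1][1] = -1.7321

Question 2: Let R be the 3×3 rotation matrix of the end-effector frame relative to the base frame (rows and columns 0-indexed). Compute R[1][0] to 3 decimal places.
End-effector x-axis (col 0 of R) = (0.2588,-0.9659,-0.0000)
R[1][0] = -0.9659

-0.966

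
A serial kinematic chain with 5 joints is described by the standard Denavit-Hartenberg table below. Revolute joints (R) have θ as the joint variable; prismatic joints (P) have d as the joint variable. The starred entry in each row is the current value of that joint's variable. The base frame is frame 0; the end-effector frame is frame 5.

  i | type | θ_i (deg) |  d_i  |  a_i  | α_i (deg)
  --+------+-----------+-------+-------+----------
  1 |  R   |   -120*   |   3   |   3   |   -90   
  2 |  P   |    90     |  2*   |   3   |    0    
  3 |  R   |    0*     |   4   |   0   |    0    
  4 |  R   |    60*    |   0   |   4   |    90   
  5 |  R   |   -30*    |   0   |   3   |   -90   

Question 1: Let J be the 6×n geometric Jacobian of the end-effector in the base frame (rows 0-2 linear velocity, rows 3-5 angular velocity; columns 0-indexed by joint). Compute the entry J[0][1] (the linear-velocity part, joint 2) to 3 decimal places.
prismatic axis z_1 = (0.8660,-0.5000,0.0000)
J_v[:, 1] = z_1; J_ω[:, 1] = (0,0,0)
entry J[0][1] = 0.8660

0.866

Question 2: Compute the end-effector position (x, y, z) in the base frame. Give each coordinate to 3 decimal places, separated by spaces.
after link 1: o_1 = (-1.5000, -2.5981, 3.0000)
after link 2: o_2 = (0.2321, -3.5981, 0.0000)
after link 3: o_3 = (3.6962, -5.5981, 0.0000)
after link 4: o_4 = (5.4282, -2.5981, -2.0000)
after link 5: o_5 = (5.2542, 0.1005, -3.2990)

5.254 0.100 -3.299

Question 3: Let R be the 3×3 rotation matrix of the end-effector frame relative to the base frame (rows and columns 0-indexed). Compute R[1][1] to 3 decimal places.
End-effector y-axis (col 1 of R) = (0.2500,0.4330,0.8660)
R[1][1] = 0.4330

0.433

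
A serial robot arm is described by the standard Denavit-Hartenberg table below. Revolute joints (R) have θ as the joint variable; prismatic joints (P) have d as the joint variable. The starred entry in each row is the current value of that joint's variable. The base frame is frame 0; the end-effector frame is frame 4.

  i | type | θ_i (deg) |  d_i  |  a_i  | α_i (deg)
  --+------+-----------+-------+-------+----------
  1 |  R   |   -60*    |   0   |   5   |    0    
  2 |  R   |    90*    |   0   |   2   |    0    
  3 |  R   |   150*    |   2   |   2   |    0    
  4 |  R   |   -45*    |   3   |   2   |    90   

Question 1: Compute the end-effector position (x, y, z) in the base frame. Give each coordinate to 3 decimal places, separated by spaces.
0.818 -1.916 5.000

after link 1: o_1 = (2.5000, -4.3301, 0.0000)
after link 2: o_2 = (4.2321, -3.3301, 0.0000)
after link 3: o_3 = (2.2321, -3.3301, 2.0000)
after link 4: o_4 = (0.8178, -1.9159, 5.0000)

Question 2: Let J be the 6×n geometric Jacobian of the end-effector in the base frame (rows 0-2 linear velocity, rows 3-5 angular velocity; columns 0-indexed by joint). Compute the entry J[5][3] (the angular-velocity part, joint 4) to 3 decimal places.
axis z_3 = (0.0000,0.0000,1.0000); lever o_n−o_3 = (-1.4142,1.4142,3.0000)
cross product → J_v[:, 3] = (-1.4142,-1.4142,0.0000)
J_ω[:, 3] = z_3
entry J[5][3] = 1.0000

1.000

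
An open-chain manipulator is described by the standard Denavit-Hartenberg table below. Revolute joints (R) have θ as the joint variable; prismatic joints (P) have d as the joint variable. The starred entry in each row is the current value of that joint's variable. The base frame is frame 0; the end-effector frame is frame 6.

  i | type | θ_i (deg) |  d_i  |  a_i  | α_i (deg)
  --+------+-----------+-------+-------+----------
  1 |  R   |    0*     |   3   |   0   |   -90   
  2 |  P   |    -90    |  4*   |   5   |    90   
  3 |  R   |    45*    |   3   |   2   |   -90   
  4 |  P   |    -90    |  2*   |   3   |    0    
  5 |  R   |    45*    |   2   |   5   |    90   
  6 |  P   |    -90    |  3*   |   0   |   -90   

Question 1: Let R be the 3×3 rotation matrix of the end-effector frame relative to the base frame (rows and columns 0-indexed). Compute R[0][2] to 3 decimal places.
-0.707

End-effector z-axis (col 2 of R) = (-0.7071,0.5000,0.5000)
R[0][2] = -0.7071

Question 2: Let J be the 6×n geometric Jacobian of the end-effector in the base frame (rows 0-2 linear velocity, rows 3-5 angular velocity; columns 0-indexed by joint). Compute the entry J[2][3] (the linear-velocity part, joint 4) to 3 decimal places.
-0.707

prismatic axis z_3 = (-0.0000,0.7071,-0.7071)
J_v[:, 3] = z_3; J_ω[:, 3] = (0,0,0)
entry J[2][3] = -0.7071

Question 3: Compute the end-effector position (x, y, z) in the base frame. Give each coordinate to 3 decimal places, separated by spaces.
-11.657 9.243 7.586

after link 1: o_1 = (0.0000, 0.0000, 3.0000)
after link 2: o_2 = (0.0000, 4.0000, 8.0000)
after link 3: o_3 = (-3.0000, 5.4142, 9.4142)
after link 4: o_4 = (-6.0000, 6.8284, 8.0000)
after link 5: o_5 = (-9.5355, 10.7426, 9.0858)
after link 6: o_6 = (-11.6569, 9.2426, 7.5858)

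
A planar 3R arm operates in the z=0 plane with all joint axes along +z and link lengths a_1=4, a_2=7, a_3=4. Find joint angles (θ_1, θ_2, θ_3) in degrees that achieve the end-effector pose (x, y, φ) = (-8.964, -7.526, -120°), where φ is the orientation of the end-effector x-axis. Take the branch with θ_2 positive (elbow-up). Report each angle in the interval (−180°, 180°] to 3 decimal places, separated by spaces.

wrist centre = target − a_3·(cos φ, sin φ) = (-6.9640, -4.0619)
cos θ_2 = (64.9963−4²−7²)/(2·4·7) = -0.0001; θ_2 = 90.0038° (elbow-up)
β = atan2(-4.0619,-6.9640) = -149.7462°; ψ = atan2(7.0000,3.9995) = 60.2580°
θ_1 = β − ψ = -210.0042°
θ_3 = φ − θ_1 − θ_2 = 0.0004° (wrapped to (-180°,180°])

149.996 90.004 0.000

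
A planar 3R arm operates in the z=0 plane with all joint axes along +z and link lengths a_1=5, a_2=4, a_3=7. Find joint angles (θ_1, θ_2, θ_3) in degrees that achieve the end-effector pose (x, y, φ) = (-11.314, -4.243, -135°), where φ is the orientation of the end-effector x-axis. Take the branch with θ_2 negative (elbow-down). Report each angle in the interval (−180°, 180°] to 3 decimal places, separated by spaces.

wrist centre = target − a_3·(cos φ, sin φ) = (-6.3643, 0.7067)
cos θ_2 = (41.0032−5²−4²)/(2·5·4) = 0.0001; θ_2 = -89.9954° (elbow-down)
β = atan2(0.7067,-6.3643) = 173.6633°; ψ = atan2(-4.0000,5.0003) = -38.6580°
θ_1 = β − ψ = 212.3213°
θ_3 = φ − θ_1 − θ_2 = 102.6741° (wrapped to (-180°,180°])

-147.679 -89.995 102.674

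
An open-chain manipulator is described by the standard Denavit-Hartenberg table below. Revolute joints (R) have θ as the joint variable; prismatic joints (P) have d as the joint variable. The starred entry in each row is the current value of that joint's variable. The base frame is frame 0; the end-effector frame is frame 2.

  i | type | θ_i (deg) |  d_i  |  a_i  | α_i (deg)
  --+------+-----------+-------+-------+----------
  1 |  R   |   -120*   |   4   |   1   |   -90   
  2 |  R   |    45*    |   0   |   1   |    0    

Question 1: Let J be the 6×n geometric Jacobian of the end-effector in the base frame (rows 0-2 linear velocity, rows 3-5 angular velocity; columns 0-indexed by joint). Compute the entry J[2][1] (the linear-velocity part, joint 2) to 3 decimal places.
axis z_1 = (0.8660,-0.5000,0.0000); lever o_n−o_1 = (-0.3536,-0.6124,-0.7071)
cross product → J_v[:, 1] = (0.3536,0.6124,-0.7071)
J_ω[:, 1] = z_1
entry J[2][1] = -0.7071

-0.707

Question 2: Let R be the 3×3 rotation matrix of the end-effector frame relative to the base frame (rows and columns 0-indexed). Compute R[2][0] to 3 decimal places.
End-effector x-axis (col 0 of R) = (-0.3536,-0.6124,-0.7071)
R[2][0] = -0.7071

-0.707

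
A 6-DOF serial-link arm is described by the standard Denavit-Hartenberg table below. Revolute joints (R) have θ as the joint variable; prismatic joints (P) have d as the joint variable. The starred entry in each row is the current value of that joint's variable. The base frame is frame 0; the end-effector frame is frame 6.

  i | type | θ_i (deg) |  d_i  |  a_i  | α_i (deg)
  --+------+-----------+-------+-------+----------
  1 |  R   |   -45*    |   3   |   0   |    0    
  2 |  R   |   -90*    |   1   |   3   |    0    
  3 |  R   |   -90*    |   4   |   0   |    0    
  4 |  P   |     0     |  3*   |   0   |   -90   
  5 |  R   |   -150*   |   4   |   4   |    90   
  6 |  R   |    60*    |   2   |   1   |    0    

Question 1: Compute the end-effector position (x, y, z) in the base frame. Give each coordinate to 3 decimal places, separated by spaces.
after link 1: o_1 = (0.0000, 0.0000, 3.0000)
after link 2: o_2 = (-2.1213, -2.1213, 4.0000)
after link 3: o_3 = (-2.1213, -2.1213, 8.0000)
after link 4: o_4 = (-2.1213, -2.1213, 11.0000)
after link 5: o_5 = (-2.5003, -7.3992, 13.0000)
after link 6: o_6 = (-2.0993, -9.0249, 11.5179)

-2.099 -9.025 11.518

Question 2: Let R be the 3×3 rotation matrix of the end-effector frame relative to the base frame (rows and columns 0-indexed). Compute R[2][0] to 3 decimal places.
0.250

End-effector x-axis (col 0 of R) = (-0.3062,-0.9186,0.2500)
R[2][0] = 0.2500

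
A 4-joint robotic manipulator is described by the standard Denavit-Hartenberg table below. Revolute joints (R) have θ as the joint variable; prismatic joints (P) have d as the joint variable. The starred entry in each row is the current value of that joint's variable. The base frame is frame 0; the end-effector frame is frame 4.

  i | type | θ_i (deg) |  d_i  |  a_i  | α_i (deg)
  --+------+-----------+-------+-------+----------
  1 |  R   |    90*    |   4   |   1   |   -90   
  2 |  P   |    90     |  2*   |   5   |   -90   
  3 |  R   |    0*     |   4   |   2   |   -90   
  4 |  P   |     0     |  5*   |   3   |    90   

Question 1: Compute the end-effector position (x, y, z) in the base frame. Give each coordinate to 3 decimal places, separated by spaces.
after link 1: o_1 = (0.0000, 1.0000, 4.0000)
after link 2: o_2 = (-2.0000, 1.0000, -1.0000)
after link 3: o_3 = (-2.0000, -3.0000, -3.0000)
after link 4: o_4 = (3.0000, -3.0000, -6.0000)

3.000 -3.000 -6.000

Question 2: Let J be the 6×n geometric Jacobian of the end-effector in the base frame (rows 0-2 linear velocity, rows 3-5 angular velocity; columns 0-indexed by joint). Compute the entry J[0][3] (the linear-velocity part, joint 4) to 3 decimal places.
1.000

prismatic axis z_3 = (1.0000,-0.0000,-0.0000)
J_v[:, 3] = z_3; J_ω[:, 3] = (0,0,0)
entry J[0][3] = 1.0000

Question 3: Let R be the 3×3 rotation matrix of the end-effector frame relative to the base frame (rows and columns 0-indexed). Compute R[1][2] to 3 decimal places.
-1.000

End-effector z-axis (col 2 of R) = (-0.0000,-1.0000,-0.0000)
R[1][2] = -1.0000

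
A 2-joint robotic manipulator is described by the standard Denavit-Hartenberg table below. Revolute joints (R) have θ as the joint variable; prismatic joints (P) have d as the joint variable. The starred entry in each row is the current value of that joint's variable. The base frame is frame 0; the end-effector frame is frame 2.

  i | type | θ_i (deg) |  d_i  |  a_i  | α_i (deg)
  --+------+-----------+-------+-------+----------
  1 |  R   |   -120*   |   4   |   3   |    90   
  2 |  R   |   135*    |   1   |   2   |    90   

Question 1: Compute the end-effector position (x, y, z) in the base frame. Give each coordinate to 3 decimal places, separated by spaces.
-1.659 -0.873 5.414

after link 1: o_1 = (-1.5000, -2.5981, 4.0000)
after link 2: o_2 = (-1.6589, -0.8733, 5.4142)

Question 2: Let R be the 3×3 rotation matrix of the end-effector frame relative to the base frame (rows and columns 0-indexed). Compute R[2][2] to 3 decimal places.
End-effector z-axis (col 2 of R) = (-0.3536,-0.6124,0.7071)
R[2][2] = 0.7071

0.707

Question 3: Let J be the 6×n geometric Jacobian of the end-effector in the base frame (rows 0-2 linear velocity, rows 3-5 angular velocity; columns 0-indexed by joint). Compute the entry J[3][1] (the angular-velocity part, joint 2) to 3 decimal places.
axis z_1 = (-0.8660,0.5000,0.0000); lever o_n−o_1 = (-0.1589,1.7247,1.4142)
cross product → J_v[:, 1] = (0.7071,1.2247,-1.4142)
J_ω[:, 1] = z_1
entry J[3][1] = -0.8660

-0.866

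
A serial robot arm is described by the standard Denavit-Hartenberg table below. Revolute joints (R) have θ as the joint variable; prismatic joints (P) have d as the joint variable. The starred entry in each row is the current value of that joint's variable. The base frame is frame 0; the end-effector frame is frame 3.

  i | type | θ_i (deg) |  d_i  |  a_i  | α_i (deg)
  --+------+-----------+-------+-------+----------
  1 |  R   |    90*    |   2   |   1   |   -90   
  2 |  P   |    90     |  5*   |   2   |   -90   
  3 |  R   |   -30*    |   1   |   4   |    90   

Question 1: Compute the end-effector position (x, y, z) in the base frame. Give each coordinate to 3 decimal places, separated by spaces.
-7.000 0.000 -3.464

after link 1: o_1 = (0.0000, 1.0000, 2.0000)
after link 2: o_2 = (-5.0000, 1.0000, 0.0000)
after link 3: o_3 = (-7.0000, 0.0000, -3.4641)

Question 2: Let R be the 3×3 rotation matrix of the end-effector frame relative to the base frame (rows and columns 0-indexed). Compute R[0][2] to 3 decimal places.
End-effector z-axis (col 2 of R) = (-0.8660,0.0000,0.5000)
R[0][2] = -0.8660

-0.866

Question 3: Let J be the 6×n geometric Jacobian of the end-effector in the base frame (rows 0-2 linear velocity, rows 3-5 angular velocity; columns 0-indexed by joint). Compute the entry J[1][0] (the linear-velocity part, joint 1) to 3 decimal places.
axis z_0 = ẑ; lever o_n−o_0 = (-7.0000,0.0000,-3.4641)
cross product → J_v[:, 0] = (-0.0000,-7.0000,0.0000)
J_ω[:, 0] = z_0
entry J[1][0] = -7.0000

-7.000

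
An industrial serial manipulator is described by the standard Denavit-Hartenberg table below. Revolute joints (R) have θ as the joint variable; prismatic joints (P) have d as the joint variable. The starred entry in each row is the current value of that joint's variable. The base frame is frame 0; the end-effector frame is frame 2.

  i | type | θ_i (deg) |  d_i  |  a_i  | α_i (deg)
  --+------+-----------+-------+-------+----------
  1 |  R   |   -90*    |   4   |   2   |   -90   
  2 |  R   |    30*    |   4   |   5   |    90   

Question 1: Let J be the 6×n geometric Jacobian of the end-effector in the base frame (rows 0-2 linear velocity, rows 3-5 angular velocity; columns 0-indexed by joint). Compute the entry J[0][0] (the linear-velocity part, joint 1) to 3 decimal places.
6.330

axis z_0 = ẑ; lever o_n−o_0 = (4.0000,-6.3301,1.5000)
cross product → J_v[:, 0] = (6.3301,4.0000,-0.0000)
J_ω[:, 0] = z_0
entry J[0][0] = 6.3301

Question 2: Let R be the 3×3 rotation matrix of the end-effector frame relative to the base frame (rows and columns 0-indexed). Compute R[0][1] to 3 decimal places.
End-effector y-axis (col 1 of R) = (1.0000,0.0000,0.0000)
R[0][1] = 1.0000

1.000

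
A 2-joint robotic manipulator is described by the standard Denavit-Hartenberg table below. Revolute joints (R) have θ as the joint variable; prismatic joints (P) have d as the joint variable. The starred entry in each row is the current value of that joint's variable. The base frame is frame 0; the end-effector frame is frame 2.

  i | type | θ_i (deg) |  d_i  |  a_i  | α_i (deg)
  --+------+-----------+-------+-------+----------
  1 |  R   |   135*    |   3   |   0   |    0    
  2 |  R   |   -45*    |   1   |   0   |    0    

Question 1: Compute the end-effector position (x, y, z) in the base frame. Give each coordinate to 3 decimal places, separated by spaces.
after link 1: o_1 = (0.0000, 0.0000, 3.0000)
after link 2: o_2 = (0.0000, 0.0000, 4.0000)

0.000 0.000 4.000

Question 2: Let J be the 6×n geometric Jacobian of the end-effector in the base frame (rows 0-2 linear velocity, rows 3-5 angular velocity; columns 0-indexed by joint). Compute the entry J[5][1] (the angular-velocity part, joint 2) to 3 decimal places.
axis z_1 = (0.0000,0.0000,1.0000); lever o_n−o_1 = (0.0000,0.0000,1.0000)
cross product → J_v[:, 1] = (0.0000,0.0000,0.0000)
J_ω[:, 1] = z_1
entry J[5][1] = 1.0000

1.000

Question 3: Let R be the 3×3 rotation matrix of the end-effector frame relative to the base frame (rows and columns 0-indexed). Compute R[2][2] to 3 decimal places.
1.000

End-effector z-axis (col 2 of R) = (0.0000,0.0000,1.0000)
R[2][2] = 1.0000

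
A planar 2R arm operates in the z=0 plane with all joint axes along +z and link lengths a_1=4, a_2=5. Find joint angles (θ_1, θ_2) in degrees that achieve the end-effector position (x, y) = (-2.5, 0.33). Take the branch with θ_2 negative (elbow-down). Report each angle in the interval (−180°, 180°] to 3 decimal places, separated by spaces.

cos θ_2 = (6.3589−4²−5²)/(2·4·5) = -0.8660; θ_2 = -150.0002° (elbow-down)
β = atan2(0.3300,-2.5000) = 172.4804°; ψ = atan2(-2.5000,-0.3301) = -97.5227°
θ_1 = β − ψ = 270.0032°

-89.997 -150.000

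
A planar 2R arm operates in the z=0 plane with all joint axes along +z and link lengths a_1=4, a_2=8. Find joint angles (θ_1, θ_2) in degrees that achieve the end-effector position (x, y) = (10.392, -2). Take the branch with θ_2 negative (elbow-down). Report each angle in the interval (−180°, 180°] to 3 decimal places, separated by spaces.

cos θ_2 = (111.9937−4²−8²)/(2·4·8) = 0.4999; θ_2 = -60.0065° (elbow-down)
β = atan2(-2.0000,10.3920) = -10.8937°; ψ = atan2(-6.9287,7.9992) = -40.8981°
θ_1 = β − ψ = 30.0044°

30.004 -60.007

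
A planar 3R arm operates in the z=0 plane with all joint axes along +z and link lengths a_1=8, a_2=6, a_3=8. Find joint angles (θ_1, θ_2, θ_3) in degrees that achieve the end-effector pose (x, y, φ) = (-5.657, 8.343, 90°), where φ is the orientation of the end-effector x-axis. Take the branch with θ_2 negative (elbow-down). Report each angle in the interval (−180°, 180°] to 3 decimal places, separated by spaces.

-134.999 -134.999 -0.003

wrist centre = target − a_3·(cos φ, sin φ) = (-5.6570, 0.3430)
cos θ_2 = (32.1193−8²−6²)/(2·8·6) = -0.7071; θ_2 = -134.9987° (elbow-down)
β = atan2(0.3430,-5.6570) = 176.5302°; ψ = atan2(-4.2427,3.7575) = -48.4712°
θ_1 = β − ψ = 225.0015°
θ_3 = φ − θ_1 − θ_2 = -0.0028° (wrapped to (-180°,180°])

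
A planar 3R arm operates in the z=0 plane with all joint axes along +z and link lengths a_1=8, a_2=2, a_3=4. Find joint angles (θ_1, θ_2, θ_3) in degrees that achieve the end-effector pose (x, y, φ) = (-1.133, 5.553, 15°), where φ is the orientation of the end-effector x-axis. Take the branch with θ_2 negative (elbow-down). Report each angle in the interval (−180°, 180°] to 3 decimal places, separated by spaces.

wrist centre = target − a_3·(cos φ, sin φ) = (-4.9967, 4.5177)
cos θ_2 = (45.3769−8²−2²)/(2·8·2) = -0.7070; θ_2 = -134.9891° (elbow-down)
β = atan2(4.5177,-4.9967) = 137.8820°; ψ = atan2(-1.4145,6.5861) = -12.1212°
θ_1 = β − ψ = 150.0032°
θ_3 = φ − θ_1 − θ_2 = -0.0141° (wrapped to (-180°,180°])

150.003 -134.989 -0.014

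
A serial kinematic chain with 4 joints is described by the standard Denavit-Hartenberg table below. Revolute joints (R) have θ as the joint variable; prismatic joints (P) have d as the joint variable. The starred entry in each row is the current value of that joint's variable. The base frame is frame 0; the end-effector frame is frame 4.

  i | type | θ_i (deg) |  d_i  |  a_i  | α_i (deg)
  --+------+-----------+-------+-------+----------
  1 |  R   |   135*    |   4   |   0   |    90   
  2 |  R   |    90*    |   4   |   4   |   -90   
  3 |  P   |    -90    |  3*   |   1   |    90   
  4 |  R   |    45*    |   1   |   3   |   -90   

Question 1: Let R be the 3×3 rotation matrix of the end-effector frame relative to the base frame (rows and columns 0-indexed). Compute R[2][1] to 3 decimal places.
1.000

End-effector y-axis (col 1 of R) = (-0.0000,-0.0000,1.0000)
R[2][1] = 1.0000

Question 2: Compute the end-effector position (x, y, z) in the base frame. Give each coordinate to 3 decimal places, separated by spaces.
8.657 1.414 7.000

after link 1: o_1 = (0.0000, 0.0000, 4.0000)
after link 2: o_2 = (2.8284, 2.8284, 8.0000)
after link 3: o_3 = (5.6569, 1.4142, 8.0000)
after link 4: o_4 = (8.6569, 1.4142, 7.0000)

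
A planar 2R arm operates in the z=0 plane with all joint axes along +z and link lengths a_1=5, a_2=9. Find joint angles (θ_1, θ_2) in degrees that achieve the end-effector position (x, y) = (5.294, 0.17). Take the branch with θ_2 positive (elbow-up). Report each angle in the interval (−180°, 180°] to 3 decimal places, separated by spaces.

-120.003 150.003

cos θ_2 = (28.0553−5²−9²)/(2·5·9) = -0.8661; θ_2 = 150.0030° (elbow-up)
β = atan2(0.1700,5.2940) = 1.8392°; ψ = atan2(4.4996,-2.7945) = 121.8423°
θ_1 = β − ψ = -120.0031°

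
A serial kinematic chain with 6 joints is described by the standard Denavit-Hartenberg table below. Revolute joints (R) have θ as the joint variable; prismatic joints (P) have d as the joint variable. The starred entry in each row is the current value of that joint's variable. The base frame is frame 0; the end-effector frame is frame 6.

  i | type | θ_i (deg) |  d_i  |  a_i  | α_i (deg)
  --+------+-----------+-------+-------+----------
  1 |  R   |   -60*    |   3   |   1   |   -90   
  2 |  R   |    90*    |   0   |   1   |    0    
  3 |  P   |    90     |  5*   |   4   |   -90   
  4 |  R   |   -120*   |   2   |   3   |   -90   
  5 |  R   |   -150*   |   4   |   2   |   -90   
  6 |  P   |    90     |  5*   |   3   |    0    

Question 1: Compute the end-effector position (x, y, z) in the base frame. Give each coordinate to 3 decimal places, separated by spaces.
after link 1: o_1 = (0.5000, -0.8660, 3.0000)
after link 2: o_2 = (0.5000, -0.8660, 2.0000)
after link 3: o_3 = (2.8301, 5.0981, 2.0000)
after link 4: o_4 = (5.8301, 5.0981, 4.0000)
after link 5: o_5 = (4.0981, 9.0981, 5.0000)
after link 6: o_6 = (6.5981, 6.0981, 9.3301)

6.598 6.098 9.330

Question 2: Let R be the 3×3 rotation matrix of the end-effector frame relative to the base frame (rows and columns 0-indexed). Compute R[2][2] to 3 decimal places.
End-effector z-axis (col 2 of R) = (0.5000,0.0000,0.8660)
R[2][2] = 0.8660

0.866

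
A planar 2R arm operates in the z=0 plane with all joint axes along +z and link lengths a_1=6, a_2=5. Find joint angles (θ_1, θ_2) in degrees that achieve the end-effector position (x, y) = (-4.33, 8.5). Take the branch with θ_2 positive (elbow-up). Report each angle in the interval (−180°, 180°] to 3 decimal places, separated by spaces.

89.999 60.001

cos θ_2 = (90.9989−6²−5²)/(2·6·5) = 0.5000; θ_2 = 60.0012° (elbow-up)
β = atan2(8.5000,-4.3300) = 116.9948°; ψ = atan2(4.3302,8.4999) = 26.9960°
θ_1 = β − ψ = 89.9988°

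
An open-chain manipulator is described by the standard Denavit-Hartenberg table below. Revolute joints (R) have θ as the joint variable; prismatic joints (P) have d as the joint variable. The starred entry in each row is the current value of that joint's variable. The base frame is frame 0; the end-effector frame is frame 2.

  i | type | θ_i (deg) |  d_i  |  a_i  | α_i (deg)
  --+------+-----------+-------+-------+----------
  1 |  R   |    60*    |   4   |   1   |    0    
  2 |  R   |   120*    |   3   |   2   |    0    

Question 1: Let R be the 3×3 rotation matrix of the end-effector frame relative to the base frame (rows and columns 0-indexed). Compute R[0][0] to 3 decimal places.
End-effector x-axis (col 0 of R) = (-1.0000,0.0000,0.0000)
R[0][0] = -1.0000

-1.000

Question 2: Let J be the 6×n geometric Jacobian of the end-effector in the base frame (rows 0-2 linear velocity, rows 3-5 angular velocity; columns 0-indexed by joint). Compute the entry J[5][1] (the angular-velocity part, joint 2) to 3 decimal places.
axis z_1 = (0.0000,0.0000,1.0000); lever o_n−o_1 = (-2.0000,0.0000,3.0000)
cross product → J_v[:, 1] = (-0.0000,-2.0000,0.0000)
J_ω[:, 1] = z_1
entry J[5][1] = 1.0000

1.000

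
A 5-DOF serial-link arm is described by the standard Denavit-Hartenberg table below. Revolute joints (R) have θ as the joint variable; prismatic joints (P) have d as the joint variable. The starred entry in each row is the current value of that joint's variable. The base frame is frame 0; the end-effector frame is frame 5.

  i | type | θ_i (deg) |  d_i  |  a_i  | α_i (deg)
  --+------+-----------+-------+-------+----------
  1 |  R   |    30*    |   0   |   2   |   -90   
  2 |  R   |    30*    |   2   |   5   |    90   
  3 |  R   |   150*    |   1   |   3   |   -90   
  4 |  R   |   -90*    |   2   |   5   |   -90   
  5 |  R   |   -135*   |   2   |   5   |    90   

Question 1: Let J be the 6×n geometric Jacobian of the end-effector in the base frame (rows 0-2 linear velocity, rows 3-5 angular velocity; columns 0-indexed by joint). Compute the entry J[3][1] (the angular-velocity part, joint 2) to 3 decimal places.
axis z_1 = (-0.5000,0.8660,0.0000); lever o_n−o_1 = (-0.3593,-0.5468,3.1832)
cross product → J_v[:, 1] = (2.7568,1.5916,0.5846)
J_ω[:, 1] = z_1
entry J[3][1] = -0.5000

-0.500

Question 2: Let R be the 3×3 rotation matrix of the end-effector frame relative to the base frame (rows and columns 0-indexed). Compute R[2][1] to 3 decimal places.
End-effector y-axis (col 1 of R) = (-0.8995,0.0580,0.4330)
R[2][1] = 0.4330

0.433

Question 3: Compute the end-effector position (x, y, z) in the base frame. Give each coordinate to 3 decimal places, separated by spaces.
after link 1: o_1 = (1.7321, 1.0000, 0.0000)
after link 2: o_2 = (4.4821, 4.8971, -2.5000)
after link 3: o_3 = (2.2165, 5.3212, -0.3349)
after link 4: o_4 = (4.4976, 4.6381, 4.4952)
after link 5: o_5 = (1.3727, 0.4532, 3.1832)

1.373 0.453 3.183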